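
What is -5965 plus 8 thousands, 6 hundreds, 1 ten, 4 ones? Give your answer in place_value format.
Convert 8 thousands, 6 hundreds, 1 ten, 4 ones (place-value notation) → 8×1000 + 6×100 + 1×10 + 4 = 8614 (decimal)
Compute -5965 + 8614 = 2649
Convert 2649 (decimal) → 2649 = 2×1000 + 6×100 + 4×10 + 9 → 2 thousands, 6 hundreds, 4 tens, 9 ones (place-value notation)
2 thousands, 6 hundreds, 4 tens, 9 ones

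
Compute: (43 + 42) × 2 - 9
Parentheses first: 43 + 42 = 85
Multiply: 85 × 2 = 170
Subtract: 170 - 9 = 161
161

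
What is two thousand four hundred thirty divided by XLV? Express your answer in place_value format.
Convert two thousand four hundred thirty (English words) → 2×1000 + 4×100 + 30 = 2430 (decimal)
Convert XLV (Roman numeral) → 40 + 5 = 45 (decimal)
Compute 2430 ÷ 45 = 54
Convert 54 (decimal) → 54 = 5×10 + 4 → 5 tens, 4 ones (place-value notation)
5 tens, 4 ones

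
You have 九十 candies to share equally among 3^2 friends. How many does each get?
Convert 九十 (Chinese numeral) → 9×10 = 90 (decimal)
Convert 3^2 (power) → 9 (decimal)
Compute 90 ÷ 9 = 10
10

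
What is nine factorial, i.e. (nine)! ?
Convert nine (English words) → 9 (decimal)
Compute 9! = 362880
362880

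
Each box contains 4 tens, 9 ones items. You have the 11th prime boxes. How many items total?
Convert 4 tens, 9 ones (place-value notation) → 4×10 + 9 = 49 (decimal)
Convert the 11th prime (prime index) → 31 (decimal)
Compute 49 × 31 = 1519
1519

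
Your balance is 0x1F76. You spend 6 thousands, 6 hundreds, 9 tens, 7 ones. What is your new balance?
Convert 0x1F76 (hexadecimal) → 1×4096 + 15×256 + 7×16 + 6 = 8054 (decimal)
Convert 6 thousands, 6 hundreds, 9 tens, 7 ones (place-value notation) → 6×1000 + 6×100 + 9×10 + 7 = 6697 (decimal)
Compute 8054 - 6697 = 1357
1357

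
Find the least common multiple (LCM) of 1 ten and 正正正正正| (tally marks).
Convert 1 ten (place-value notation) → 1×10 = 10 (decimal)
Convert 正正正正正| (tally marks) → 5 + 5 + 5 + 5 + 5 + 1 = 26 (decimal)
Compute lcm(10, 26) = 130
130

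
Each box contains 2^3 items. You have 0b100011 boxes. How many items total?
Convert 2^3 (power) → 8 (decimal)
Convert 0b100011 (binary) → 32 + 2 + 1 = 35 (decimal)
Compute 8 × 35 = 280
280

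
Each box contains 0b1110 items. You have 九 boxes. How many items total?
Convert 0b1110 (binary) → 8 + 4 + 2 = 14 (decimal)
Convert 九 (Chinese numeral) → 9 (decimal)
Compute 14 × 9 = 126
126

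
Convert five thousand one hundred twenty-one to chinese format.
Convert five thousand one hundred twenty-one (English words) → 5×1000 + 1×100 + 21 = 5121 (decimal)
Convert 5121 (decimal) → 5121 = 5×1000 + 1×100 + 2×10 + 1 → 五千一百二十一 (Chinese numeral)
五千一百二十一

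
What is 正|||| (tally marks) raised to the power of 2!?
Convert 正|||| (tally marks) → 5 + 4 = 9 (decimal)
Convert 2! (factorial) → 2 (decimal)
Compute 9 ^ 2 = 81
81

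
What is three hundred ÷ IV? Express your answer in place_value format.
Convert three hundred (English words) → 3×100 = 300 (decimal)
Convert IV (Roman numeral) → 4 (decimal)
Compute 300 ÷ 4 = 75
Convert 75 (decimal) → 75 = 7×10 + 5 → 7 tens, 5 ones (place-value notation)
7 tens, 5 ones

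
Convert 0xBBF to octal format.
Convert 0xBBF (hexadecimal) → 11×256 + 11×16 + 15 = 3007 (decimal)
Convert 3007 (decimal) → 3007 = 5×512 + 6×64 + 7×8 + 7 → 0o5677 (octal)
0o5677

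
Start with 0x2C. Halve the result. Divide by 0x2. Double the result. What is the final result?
Convert 0x2C (hexadecimal) → 2×16 + 12 = 44 (decimal)
Start: 44
44 ÷ 2 = 22
Convert 0x2 (hexadecimal) → 2 (decimal)
22 ÷ 2 = 11
11 × 2 = 22
22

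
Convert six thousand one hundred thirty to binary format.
Convert six thousand one hundred thirty (English words) → 6×1000 + 1×100 + 30 = 6130 (decimal)
Convert 6130 (decimal) → 6130 = 4096 + 1024 + 512 + 256 + 128 + 64 + 32 + 16 + 2 → 0b1011111110010 (binary)
0b1011111110010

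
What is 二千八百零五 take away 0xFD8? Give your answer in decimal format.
Convert 二千八百零五 (Chinese numeral) → 2×1000 + 8×100 + 5 = 2805 (decimal)
Convert 0xFD8 (hexadecimal) → 15×256 + 13×16 + 8 = 4056 (decimal)
Compute 2805 - 4056 = -1251
-1251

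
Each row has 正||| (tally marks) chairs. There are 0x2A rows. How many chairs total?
Convert 正||| (tally marks) → 5 + 3 = 8 (decimal)
Convert 0x2A (hexadecimal) → 2×16 + 10 = 42 (decimal)
Compute 8 × 42 = 336
336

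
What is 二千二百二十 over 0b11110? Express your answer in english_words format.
Convert 二千二百二十 (Chinese numeral) → 2×1000 + 2×100 + 2×10 = 2220 (decimal)
Convert 0b11110 (binary) → 16 + 8 + 4 + 2 = 30 (decimal)
Compute 2220 ÷ 30 = 74
Convert 74 (decimal) → seventy-four (English words)
seventy-four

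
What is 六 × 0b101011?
Convert 六 (Chinese numeral) → 6 (decimal)
Convert 0b101011 (binary) → 32 + 8 + 2 + 1 = 43 (decimal)
Compute 6 × 43 = 258
258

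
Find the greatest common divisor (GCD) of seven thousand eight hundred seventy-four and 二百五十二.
Convert seven thousand eight hundred seventy-four (English words) → 7×1000 + 8×100 + 74 = 7874 (decimal)
Convert 二百五十二 (Chinese numeral) → 2×100 + 5×10 + 2 = 252 (decimal)
Compute gcd(7874, 252) = 2
2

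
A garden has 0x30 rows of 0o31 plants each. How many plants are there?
Convert 0o31 (octal) → 3×8 + 1 = 25 (decimal)
Convert 0x30 (hexadecimal) → 3×16 = 48 (decimal)
Compute 25 × 48 = 1200
1200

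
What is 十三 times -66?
Convert 十三 (Chinese numeral) → 1×10 + 3 = 13 (decimal)
Compute 13 × -66 = -858
-858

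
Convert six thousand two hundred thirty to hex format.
Convert six thousand two hundred thirty (English words) → 6×1000 + 2×100 + 30 = 6230 (decimal)
Convert 6230 (decimal) → 6230 = 1×4096 + 8×256 + 5×16 + 6 → 0x1856 (hexadecimal)
0x1856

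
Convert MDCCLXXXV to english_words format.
Convert MDCCLXXXV (Roman numeral) → 1000 + 500 + 100 + 100 + 50 + 10 + 10 + 10 + 5 = 1785 (decimal)
Convert 1785 (decimal) → 1785 = 1×1000 + 7×100 + 85 → one thousand seven hundred eighty-five (English words)
one thousand seven hundred eighty-five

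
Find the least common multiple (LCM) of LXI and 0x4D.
Convert LXI (Roman numeral) → 50 + 10 + 1 = 61 (decimal)
Convert 0x4D (hexadecimal) → 4×16 + 13 = 77 (decimal)
Compute lcm(61, 77) = 4697
4697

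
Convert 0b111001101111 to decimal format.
Convert 0b111001101111 (binary) → 2048 + 1024 + 512 + 64 + 32 + 8 + 4 + 2 + 1 = 3695 (decimal)
3695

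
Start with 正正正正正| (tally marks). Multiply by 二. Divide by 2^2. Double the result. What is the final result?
Convert 正正正正正| (tally marks) → 5 + 5 + 5 + 5 + 5 + 1 = 26 (decimal)
Start: 26
Convert 二 (Chinese numeral) → 2 (decimal)
26 × 2 = 52
Convert 2^2 (power) → 4 (decimal)
52 ÷ 4 = 13
13 × 2 = 26
26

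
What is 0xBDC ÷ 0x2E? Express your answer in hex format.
Convert 0xBDC (hexadecimal) → 11×256 + 13×16 + 12 = 3036 (decimal)
Convert 0x2E (hexadecimal) → 2×16 + 14 = 46 (decimal)
Compute 3036 ÷ 46 = 66
Convert 66 (decimal) → 66 = 4×16 + 2 → 0x42 (hexadecimal)
0x42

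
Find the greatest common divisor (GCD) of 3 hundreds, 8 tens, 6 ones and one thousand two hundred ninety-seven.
Convert 3 hundreds, 8 tens, 6 ones (place-value notation) → 3×100 + 8×10 + 6 = 386 (decimal)
Convert one thousand two hundred ninety-seven (English words) → 1×1000 + 2×100 + 97 = 1297 (decimal)
Compute gcd(386, 1297) = 1
1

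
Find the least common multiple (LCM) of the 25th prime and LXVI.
Convert the 25th prime (prime index) → 97 (decimal)
Convert LXVI (Roman numeral) → 50 + 10 + 5 + 1 = 66 (decimal)
Compute lcm(97, 66) = 6402
6402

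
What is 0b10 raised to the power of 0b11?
Convert 0b10 (binary) → 2 (decimal)
Convert 0b11 (binary) → 2 + 1 = 3 (decimal)
Compute 2 ^ 3 = 8
8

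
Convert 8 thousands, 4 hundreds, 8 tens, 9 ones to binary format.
Convert 8 thousands, 4 hundreds, 8 tens, 9 ones (place-value notation) → 8×1000 + 4×100 + 8×10 + 9 = 8489 (decimal)
Convert 8489 (decimal) → 8489 = 8192 + 256 + 32 + 8 + 1 → 0b10000100101001 (binary)
0b10000100101001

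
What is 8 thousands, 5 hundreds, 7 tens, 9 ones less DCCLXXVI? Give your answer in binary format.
Convert 8 thousands, 5 hundreds, 7 tens, 9 ones (place-value notation) → 8×1000 + 5×100 + 7×10 + 9 = 8579 (decimal)
Convert DCCLXXVI (Roman numeral) → 500 + 100 + 100 + 50 + 10 + 10 + 5 + 1 = 776 (decimal)
Compute 8579 - 776 = 7803
Convert 7803 (decimal) → 7803 = 4096 + 2048 + 1024 + 512 + 64 + 32 + 16 + 8 + 2 + 1 → 0b1111001111011 (binary)
0b1111001111011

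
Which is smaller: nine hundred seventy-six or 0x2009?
Convert nine hundred seventy-six (English words) → 9×100 + 76 = 976 (decimal)
Convert 0x2009 (hexadecimal) → 2×4096 + 9 = 8201 (decimal)
Compare 976 vs 8201: smaller = 976
976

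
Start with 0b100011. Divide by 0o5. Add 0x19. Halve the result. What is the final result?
Convert 0b100011 (binary) → 32 + 2 + 1 = 35 (decimal)
Start: 35
Convert 0o5 (octal) → 5 (decimal)
35 ÷ 5 = 7
Convert 0x19 (hexadecimal) → 1×16 + 9 = 25 (decimal)
7 + 25 = 32
32 ÷ 2 = 16
16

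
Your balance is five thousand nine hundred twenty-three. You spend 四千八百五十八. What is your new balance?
Convert five thousand nine hundred twenty-three (English words) → 5×1000 + 9×100 + 23 = 5923 (decimal)
Convert 四千八百五十八 (Chinese numeral) → 4×1000 + 8×100 + 5×10 + 8 = 4858 (decimal)
Compute 5923 - 4858 = 1065
1065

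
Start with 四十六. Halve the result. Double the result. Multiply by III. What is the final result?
Convert 四十六 (Chinese numeral) → 4×10 + 6 = 46 (decimal)
Start: 46
46 ÷ 2 = 23
23 × 2 = 46
Convert III (Roman numeral) → 1 + 1 + 1 = 3 (decimal)
46 × 3 = 138
138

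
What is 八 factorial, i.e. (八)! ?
Convert 八 (Chinese numeral) → 8 (decimal)
Compute 8! = 40320
40320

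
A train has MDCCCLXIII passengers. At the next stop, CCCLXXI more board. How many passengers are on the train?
Convert MDCCCLXIII (Roman numeral) → 1000 + 500 + 100 + 100 + 100 + 50 + 10 + 1 + 1 + 1 = 1863 (decimal)
Convert CCCLXXI (Roman numeral) → 100 + 100 + 100 + 50 + 10 + 10 + 1 = 371 (decimal)
Compute 1863 + 371 = 2234
2234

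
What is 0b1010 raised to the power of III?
Convert 0b1010 (binary) → 8 + 2 = 10 (decimal)
Convert III (Roman numeral) → 1 + 1 + 1 = 3 (decimal)
Compute 10 ^ 3 = 1000
1000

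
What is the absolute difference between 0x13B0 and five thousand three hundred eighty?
Convert 0x13B0 (hexadecimal) → 1×4096 + 3×256 + 11×16 = 5040 (decimal)
Convert five thousand three hundred eighty (English words) → 5×1000 + 3×100 + 80 = 5380 (decimal)
Compute |5040 - 5380| = 340
340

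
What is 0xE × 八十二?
Convert 0xE (hexadecimal) → 14 (decimal)
Convert 八十二 (Chinese numeral) → 8×10 + 2 = 82 (decimal)
Compute 14 × 82 = 1148
1148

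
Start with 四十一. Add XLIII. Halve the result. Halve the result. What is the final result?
Convert 四十一 (Chinese numeral) → 4×10 + 1 = 41 (decimal)
Start: 41
Convert XLIII (Roman numeral) → 40 + 1 + 1 + 1 = 43 (decimal)
41 + 43 = 84
84 ÷ 2 = 42
42 ÷ 2 = 21
21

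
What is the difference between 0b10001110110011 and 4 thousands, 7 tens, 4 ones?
Convert 0b10001110110011 (binary) → 8192 + 512 + 256 + 128 + 32 + 16 + 2 + 1 = 9139 (decimal)
Convert 4 thousands, 7 tens, 4 ones (place-value notation) → 4×1000 + 7×10 + 4 = 4074 (decimal)
Difference: |9139 - 4074| = 5065
5065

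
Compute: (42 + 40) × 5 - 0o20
Convert 0o20 (octal) → 2×8 = 16 (decimal)
Expression in decimal: (42 + 40) × 5 - 16
Parentheses first: 42 + 40 = 82
Multiply: 82 × 5 = 410
Subtract: 410 - 16 = 394
394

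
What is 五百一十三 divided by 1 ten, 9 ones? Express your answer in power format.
Convert 五百一十三 (Chinese numeral) → 5×100 + 1×10 + 3 = 513 (decimal)
Convert 1 ten, 9 ones (place-value notation) → 1×10 + 9 = 19 (decimal)
Compute 513 ÷ 19 = 27
Convert 27 (decimal) → 3^3 (power)
3^3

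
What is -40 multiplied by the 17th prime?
Convert the 17th prime (prime index) → 59 (decimal)
Compute -40 × 59 = -2360
-2360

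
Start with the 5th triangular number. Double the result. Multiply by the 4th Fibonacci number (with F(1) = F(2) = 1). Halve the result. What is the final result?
Convert the 5th triangular number (triangular index) → 5×6/2 = 15 (decimal)
Start: 15
15 × 2 = 30
Convert the 4th Fibonacci number (with F(1) = F(2) = 1) (Fibonacci index) → 1, 1, 2, 3 → 3 (decimal)
30 × 3 = 90
90 ÷ 2 = 45
45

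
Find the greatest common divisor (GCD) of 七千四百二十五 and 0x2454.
Convert 七千四百二十五 (Chinese numeral) → 7×1000 + 4×100 + 2×10 + 5 = 7425 (decimal)
Convert 0x2454 (hexadecimal) → 2×4096 + 4×256 + 5×16 + 4 = 9300 (decimal)
Compute gcd(7425, 9300) = 75
75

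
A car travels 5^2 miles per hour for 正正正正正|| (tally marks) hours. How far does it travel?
Convert 5^2 (power) → 25 (decimal)
Convert 正正正正正|| (tally marks) → 5 + 5 + 5 + 5 + 5 + 2 = 27 (decimal)
Compute 25 × 27 = 675
675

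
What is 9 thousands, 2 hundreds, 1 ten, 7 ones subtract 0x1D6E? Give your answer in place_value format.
Convert 9 thousands, 2 hundreds, 1 ten, 7 ones (place-value notation) → 9×1000 + 2×100 + 1×10 + 7 = 9217 (decimal)
Convert 0x1D6E (hexadecimal) → 1×4096 + 13×256 + 6×16 + 14 = 7534 (decimal)
Compute 9217 - 7534 = 1683
Convert 1683 (decimal) → 1683 = 1×1000 + 6×100 + 8×10 + 3 → 1 thousand, 6 hundreds, 8 tens, 3 ones (place-value notation)
1 thousand, 6 hundreds, 8 tens, 3 ones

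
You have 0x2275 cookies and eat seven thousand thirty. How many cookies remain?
Convert 0x2275 (hexadecimal) → 2×4096 + 2×256 + 7×16 + 5 = 8821 (decimal)
Convert seven thousand thirty (English words) → 7×1000 + 30 = 7030 (decimal)
Compute 8821 - 7030 = 1791
1791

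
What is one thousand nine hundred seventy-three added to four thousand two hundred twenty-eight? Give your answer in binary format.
Convert one thousand nine hundred seventy-three (English words) → 1×1000 + 9×100 + 73 = 1973 (decimal)
Convert four thousand two hundred twenty-eight (English words) → 4×1000 + 2×100 + 28 = 4228 (decimal)
Compute 1973 + 4228 = 6201
Convert 6201 (decimal) → 6201 = 4096 + 2048 + 32 + 16 + 8 + 1 → 0b1100000111001 (binary)
0b1100000111001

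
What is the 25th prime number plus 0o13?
The 25th prime number = 97
Convert 0o13 (octal) → 1×8 + 3 = 11 (decimal)
Compute 97 + 11 = 108
108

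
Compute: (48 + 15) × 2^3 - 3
Convert 2^3 (power) → 8 (decimal)
Expression in decimal: (48 + 15) × 8 - 3
Parentheses first: 48 + 15 = 63
Multiply: 63 × 8 = 504
Subtract: 504 - 3 = 501
501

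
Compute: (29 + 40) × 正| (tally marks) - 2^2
Convert 正| (tally marks) → 5 + 1 = 6 (decimal)
Convert 2^2 (power) → 4 (decimal)
Expression in decimal: (29 + 40) × 6 - 4
Parentheses first: 29 + 40 = 69
Multiply: 69 × 6 = 414
Subtract: 414 - 4 = 410
410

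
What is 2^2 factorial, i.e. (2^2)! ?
Convert 2^2 (power) → 4 (decimal)
Compute 4! = 24
24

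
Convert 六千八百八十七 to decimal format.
Convert 六千八百八十七 (Chinese numeral) → 6×1000 + 8×100 + 8×10 + 7 = 6887 (decimal)
6887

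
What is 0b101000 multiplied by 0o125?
Convert 0b101000 (binary) → 32 + 8 = 40 (decimal)
Convert 0o125 (octal) → 1×64 + 2×8 + 5 = 85 (decimal)
Compute 40 × 85 = 3400
3400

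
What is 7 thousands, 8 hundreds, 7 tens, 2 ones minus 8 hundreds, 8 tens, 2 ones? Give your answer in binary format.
Convert 7 thousands, 8 hundreds, 7 tens, 2 ones (place-value notation) → 7×1000 + 8×100 + 7×10 + 2 = 7872 (decimal)
Convert 8 hundreds, 8 tens, 2 ones (place-value notation) → 8×100 + 8×10 + 2 = 882 (decimal)
Compute 7872 - 882 = 6990
Convert 6990 (decimal) → 6990 = 4096 + 2048 + 512 + 256 + 64 + 8 + 4 + 2 → 0b1101101001110 (binary)
0b1101101001110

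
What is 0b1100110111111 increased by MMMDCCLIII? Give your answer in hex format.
Convert 0b1100110111111 (binary) → 4096 + 2048 + 256 + 128 + 32 + 16 + 8 + 4 + 2 + 1 = 6591 (decimal)
Convert MMMDCCLIII (Roman numeral) → 1000 + 1000 + 1000 + 500 + 100 + 100 + 50 + 1 + 1 + 1 = 3753 (decimal)
Compute 6591 + 3753 = 10344
Convert 10344 (decimal) → 10344 = 2×4096 + 8×256 + 6×16 + 8 → 0x2868 (hexadecimal)
0x2868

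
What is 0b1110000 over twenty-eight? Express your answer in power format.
Convert 0b1110000 (binary) → 64 + 32 + 16 = 112 (decimal)
Convert twenty-eight (English words) → 28 (decimal)
Compute 112 ÷ 28 = 4
Convert 4 (decimal) → 2^2 (power)
2^2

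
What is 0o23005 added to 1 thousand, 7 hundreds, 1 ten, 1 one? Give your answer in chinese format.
Convert 0o23005 (octal) → 2×4096 + 3×512 + 5 = 9733 (decimal)
Convert 1 thousand, 7 hundreds, 1 ten, 1 one (place-value notation) → 1×1000 + 7×100 + 1×10 + 1 = 1711 (decimal)
Compute 9733 + 1711 = 11444
Convert 11444 (decimal) → 11444 = 1×10000 + 1×1000 + 4×100 + 4×10 + 4 → 一万一千四百四十四 (Chinese numeral)
一万一千四百四十四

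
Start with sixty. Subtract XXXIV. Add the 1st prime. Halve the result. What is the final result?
Convert sixty (English words) → 60 (decimal)
Start: 60
Convert XXXIV (Roman numeral) → 10 + 10 + 10 + 4 = 34 (decimal)
60 - 34 = 26
Convert the 1st prime (prime index) → 2 (decimal)
26 + 2 = 28
28 ÷ 2 = 14
14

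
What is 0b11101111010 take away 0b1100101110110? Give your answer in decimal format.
Convert 0b11101111010 (binary) → 1024 + 512 + 256 + 64 + 32 + 16 + 8 + 2 = 1914 (decimal)
Convert 0b1100101110110 (binary) → 4096 + 2048 + 256 + 64 + 32 + 16 + 4 + 2 = 6518 (decimal)
Compute 1914 - 6518 = -4604
-4604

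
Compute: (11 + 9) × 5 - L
Convert L (Roman numeral) → 50 (decimal)
Expression in decimal: (11 + 9) × 5 - 50
Parentheses first: 11 + 9 = 20
Multiply: 20 × 5 = 100
Subtract: 100 - 50 = 50
50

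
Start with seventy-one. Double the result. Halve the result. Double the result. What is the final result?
Convert seventy-one (English words) → 71 (decimal)
Start: 71
71 × 2 = 142
142 ÷ 2 = 71
71 × 2 = 142
142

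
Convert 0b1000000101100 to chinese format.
Convert 0b1000000101100 (binary) → 4096 + 32 + 8 + 4 = 4140 (decimal)
Convert 4140 (decimal) → 4140 = 4×1000 + 1×100 + 4×10 → 四千一百四十 (Chinese numeral)
四千一百四十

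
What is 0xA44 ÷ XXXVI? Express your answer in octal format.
Convert 0xA44 (hexadecimal) → 10×256 + 4×16 + 4 = 2628 (decimal)
Convert XXXVI (Roman numeral) → 10 + 10 + 10 + 5 + 1 = 36 (decimal)
Compute 2628 ÷ 36 = 73
Convert 73 (decimal) → 73 = 1×64 + 1×8 + 1 → 0o111 (octal)
0o111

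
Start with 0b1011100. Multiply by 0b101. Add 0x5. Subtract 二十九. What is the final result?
Convert 0b1011100 (binary) → 64 + 16 + 8 + 4 = 92 (decimal)
Start: 92
Convert 0b101 (binary) → 4 + 1 = 5 (decimal)
92 × 5 = 460
Convert 0x5 (hexadecimal) → 5 (decimal)
460 + 5 = 465
Convert 二十九 (Chinese numeral) → 2×10 + 9 = 29 (decimal)
465 - 29 = 436
436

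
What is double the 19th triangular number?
The 19th triangular number = 19×20/2 = 190
Compute 190 × 2 = 380
380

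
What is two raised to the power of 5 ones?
Convert two (English words) → 2 (decimal)
Convert 5 ones (place-value notation) → 5 (decimal)
Compute 2 ^ 5 = 32
32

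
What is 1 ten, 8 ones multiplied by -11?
Convert 1 ten, 8 ones (place-value notation) → 1×10 + 8 = 18 (decimal)
Compute 18 × -11 = -198
-198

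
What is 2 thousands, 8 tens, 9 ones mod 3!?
Convert 2 thousands, 8 tens, 9 ones (place-value notation) → 2×1000 + 8×10 + 9 = 2089 (decimal)
Convert 3! (factorial) → 6 (decimal)
Compute 2089 mod 6 = 1
1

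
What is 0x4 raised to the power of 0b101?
Convert 0x4 (hexadecimal) → 4 (decimal)
Convert 0b101 (binary) → 4 + 1 = 5 (decimal)
Compute 4 ^ 5 = 1024
1024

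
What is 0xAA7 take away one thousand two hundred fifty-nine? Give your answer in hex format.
Convert 0xAA7 (hexadecimal) → 10×256 + 10×16 + 7 = 2727 (decimal)
Convert one thousand two hundred fifty-nine (English words) → 1×1000 + 2×100 + 59 = 1259 (decimal)
Compute 2727 - 1259 = 1468
Convert 1468 (decimal) → 1468 = 5×256 + 11×16 + 12 → 0x5BC (hexadecimal)
0x5BC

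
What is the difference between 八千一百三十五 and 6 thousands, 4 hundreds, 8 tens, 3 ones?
Convert 八千一百三十五 (Chinese numeral) → 8×1000 + 1×100 + 3×10 + 5 = 8135 (decimal)
Convert 6 thousands, 4 hundreds, 8 tens, 3 ones (place-value notation) → 6×1000 + 4×100 + 8×10 + 3 = 6483 (decimal)
Difference: |8135 - 6483| = 1652
1652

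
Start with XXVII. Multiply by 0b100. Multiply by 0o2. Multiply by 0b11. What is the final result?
Convert XXVII (Roman numeral) → 10 + 10 + 5 + 1 + 1 = 27 (decimal)
Start: 27
Convert 0b100 (binary) → 4 (decimal)
27 × 4 = 108
Convert 0o2 (octal) → 2 (decimal)
108 × 2 = 216
Convert 0b11 (binary) → 2 + 1 = 3 (decimal)
216 × 3 = 648
648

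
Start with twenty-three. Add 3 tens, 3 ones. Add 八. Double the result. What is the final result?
Convert twenty-three (English words) → 23 (decimal)
Start: 23
Convert 3 tens, 3 ones (place-value notation) → 3×10 + 3 = 33 (decimal)
23 + 33 = 56
Convert 八 (Chinese numeral) → 8 (decimal)
56 + 8 = 64
64 × 2 = 128
128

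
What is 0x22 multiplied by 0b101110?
Convert 0x22 (hexadecimal) → 2×16 + 2 = 34 (decimal)
Convert 0b101110 (binary) → 32 + 8 + 4 + 2 = 46 (decimal)
Compute 34 × 46 = 1564
1564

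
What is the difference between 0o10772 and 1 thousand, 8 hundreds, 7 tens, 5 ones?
Convert 0o10772 (octal) → 1×4096 + 7×64 + 7×8 + 2 = 4602 (decimal)
Convert 1 thousand, 8 hundreds, 7 tens, 5 ones (place-value notation) → 1×1000 + 8×100 + 7×10 + 5 = 1875 (decimal)
Difference: |4602 - 1875| = 2727
2727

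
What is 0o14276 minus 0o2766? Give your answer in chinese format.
Convert 0o14276 (octal) → 1×4096 + 4×512 + 2×64 + 7×8 + 6 = 6334 (decimal)
Convert 0o2766 (octal) → 2×512 + 7×64 + 6×8 + 6 = 1526 (decimal)
Compute 6334 - 1526 = 4808
Convert 4808 (decimal) → 4808 = 4×1000 + 8×100 + 8 → 四千八百零八 (Chinese numeral)
四千八百零八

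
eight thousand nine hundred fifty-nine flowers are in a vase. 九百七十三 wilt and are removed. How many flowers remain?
Convert eight thousand nine hundred fifty-nine (English words) → 8×1000 + 9×100 + 59 = 8959 (decimal)
Convert 九百七十三 (Chinese numeral) → 9×100 + 7×10 + 3 = 973 (decimal)
Compute 8959 - 973 = 7986
7986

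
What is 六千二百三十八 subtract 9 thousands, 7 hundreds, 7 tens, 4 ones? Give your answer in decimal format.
Convert 六千二百三十八 (Chinese numeral) → 6×1000 + 2×100 + 3×10 + 8 = 6238 (decimal)
Convert 9 thousands, 7 hundreds, 7 tens, 4 ones (place-value notation) → 9×1000 + 7×100 + 7×10 + 4 = 9774 (decimal)
Compute 6238 - 9774 = -3536
-3536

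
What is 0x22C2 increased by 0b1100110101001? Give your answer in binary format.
Convert 0x22C2 (hexadecimal) → 2×4096 + 2×256 + 12×16 + 2 = 8898 (decimal)
Convert 0b1100110101001 (binary) → 4096 + 2048 + 256 + 128 + 32 + 8 + 1 = 6569 (decimal)
Compute 8898 + 6569 = 15467
Convert 15467 (decimal) → 15467 = 8192 + 4096 + 2048 + 1024 + 64 + 32 + 8 + 2 + 1 → 0b11110001101011 (binary)
0b11110001101011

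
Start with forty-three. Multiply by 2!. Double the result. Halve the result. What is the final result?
Convert forty-three (English words) → 43 (decimal)
Start: 43
Convert 2! (factorial) → 2 (decimal)
43 × 2 = 86
86 × 2 = 172
172 ÷ 2 = 86
86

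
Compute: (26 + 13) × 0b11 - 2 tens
Convert 0b11 (binary) → 2 + 1 = 3 (decimal)
Convert 2 tens (place-value notation) → 2×10 = 20 (decimal)
Expression in decimal: (26 + 13) × 3 - 20
Parentheses first: 26 + 13 = 39
Multiply: 39 × 3 = 117
Subtract: 117 - 20 = 97
97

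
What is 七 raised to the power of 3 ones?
Convert 七 (Chinese numeral) → 7 (decimal)
Convert 3 ones (place-value notation) → 3 (decimal)
Compute 7 ^ 3 = 343
343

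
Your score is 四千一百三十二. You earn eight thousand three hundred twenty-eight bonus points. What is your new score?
Convert 四千一百三十二 (Chinese numeral) → 4×1000 + 1×100 + 3×10 + 2 = 4132 (decimal)
Convert eight thousand three hundred twenty-eight (English words) → 8×1000 + 3×100 + 28 = 8328 (decimal)
Compute 4132 + 8328 = 12460
12460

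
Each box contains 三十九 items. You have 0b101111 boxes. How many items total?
Convert 三十九 (Chinese numeral) → 3×10 + 9 = 39 (decimal)
Convert 0b101111 (binary) → 32 + 8 + 4 + 2 + 1 = 47 (decimal)
Compute 39 × 47 = 1833
1833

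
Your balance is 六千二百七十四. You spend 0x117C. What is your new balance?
Convert 六千二百七十四 (Chinese numeral) → 6×1000 + 2×100 + 7×10 + 4 = 6274 (decimal)
Convert 0x117C (hexadecimal) → 1×4096 + 1×256 + 7×16 + 12 = 4476 (decimal)
Compute 6274 - 4476 = 1798
1798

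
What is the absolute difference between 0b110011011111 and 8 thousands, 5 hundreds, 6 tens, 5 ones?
Convert 0b110011011111 (binary) → 2048 + 1024 + 128 + 64 + 16 + 8 + 4 + 2 + 1 = 3295 (decimal)
Convert 8 thousands, 5 hundreds, 6 tens, 5 ones (place-value notation) → 8×1000 + 5×100 + 6×10 + 5 = 8565 (decimal)
Compute |3295 - 8565| = 5270
5270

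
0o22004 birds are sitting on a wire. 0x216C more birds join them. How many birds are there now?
Convert 0o22004 (octal) → 2×4096 + 2×512 + 4 = 9220 (decimal)
Convert 0x216C (hexadecimal) → 2×4096 + 1×256 + 6×16 + 12 = 8556 (decimal)
Compute 9220 + 8556 = 17776
17776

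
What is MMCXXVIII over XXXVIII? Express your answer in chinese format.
Convert MMCXXVIII (Roman numeral) → 1000 + 1000 + 100 + 10 + 10 + 5 + 1 + 1 + 1 = 2128 (decimal)
Convert XXXVIII (Roman numeral) → 10 + 10 + 10 + 5 + 1 + 1 + 1 = 38 (decimal)
Compute 2128 ÷ 38 = 56
Convert 56 (decimal) → 56 = 5×10 + 6 → 五十六 (Chinese numeral)
五十六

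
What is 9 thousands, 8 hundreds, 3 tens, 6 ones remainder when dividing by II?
Convert 9 thousands, 8 hundreds, 3 tens, 6 ones (place-value notation) → 9×1000 + 8×100 + 3×10 + 6 = 9836 (decimal)
Convert II (Roman numeral) → 1 + 1 = 2 (decimal)
Compute 9836 mod 2 = 0
0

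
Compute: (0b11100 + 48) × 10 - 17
Convert 0b11100 (binary) → 16 + 8 + 4 = 28 (decimal)
Expression in decimal: (28 + 48) × 10 - 17
Parentheses first: 28 + 48 = 76
Multiply: 76 × 10 = 760
Subtract: 760 - 17 = 743
743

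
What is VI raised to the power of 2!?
Convert VI (Roman numeral) → 5 + 1 = 6 (decimal)
Convert 2! (factorial) → 2 (decimal)
Compute 6 ^ 2 = 36
36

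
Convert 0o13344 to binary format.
Convert 0o13344 (octal) → 1×4096 + 3×512 + 3×64 + 4×8 + 4 = 5860 (decimal)
Convert 5860 (decimal) → 5860 = 4096 + 1024 + 512 + 128 + 64 + 32 + 4 → 0b1011011100100 (binary)
0b1011011100100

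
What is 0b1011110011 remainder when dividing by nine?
Convert 0b1011110011 (binary) → 512 + 128 + 64 + 32 + 16 + 2 + 1 = 755 (decimal)
Convert nine (English words) → 9 (decimal)
Compute 755 mod 9 = 8
8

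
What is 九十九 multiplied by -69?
Convert 九十九 (Chinese numeral) → 9×10 + 9 = 99 (decimal)
Compute 99 × -69 = -6831
-6831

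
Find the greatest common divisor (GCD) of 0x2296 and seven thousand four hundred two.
Convert 0x2296 (hexadecimal) → 2×4096 + 2×256 + 9×16 + 6 = 8854 (decimal)
Convert seven thousand four hundred two (English words) → 7×1000 + 4×100 + 2 = 7402 (decimal)
Compute gcd(8854, 7402) = 2
2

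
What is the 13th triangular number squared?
The 13th triangular number = 13×14/2 = 91
Compute 91² = 91 × 91 = 8281
8281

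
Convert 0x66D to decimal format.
Convert 0x66D (hexadecimal) → 6×256 + 6×16 + 13 = 1645 (decimal)
1645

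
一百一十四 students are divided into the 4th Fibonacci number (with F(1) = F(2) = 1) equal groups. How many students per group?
Convert 一百一十四 (Chinese numeral) → 1×100 + 1×10 + 4 = 114 (decimal)
Convert the 4th Fibonacci number (with F(1) = F(2) = 1) (Fibonacci index) → 1, 1, 2, 3 → 3 (decimal)
Compute 114 ÷ 3 = 38
38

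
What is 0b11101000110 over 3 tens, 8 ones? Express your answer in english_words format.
Convert 0b11101000110 (binary) → 1024 + 512 + 256 + 64 + 4 + 2 = 1862 (decimal)
Convert 3 tens, 8 ones (place-value notation) → 3×10 + 8 = 38 (decimal)
Compute 1862 ÷ 38 = 49
Convert 49 (decimal) → forty-nine (English words)
forty-nine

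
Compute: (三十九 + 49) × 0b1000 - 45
Convert 三十九 (Chinese numeral) → 3×10 + 9 = 39 (decimal)
Convert 0b1000 (binary) → 8 (decimal)
Expression in decimal: (39 + 49) × 8 - 45
Parentheses first: 39 + 49 = 88
Multiply: 88 × 8 = 704
Subtract: 704 - 45 = 659
659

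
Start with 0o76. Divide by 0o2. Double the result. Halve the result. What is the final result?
Convert 0o76 (octal) → 7×8 + 6 = 62 (decimal)
Start: 62
Convert 0o2 (octal) → 2 (decimal)
62 ÷ 2 = 31
31 × 2 = 62
62 ÷ 2 = 31
31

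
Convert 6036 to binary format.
Convert 6036 (decimal) → 6036 = 4096 + 1024 + 512 + 256 + 128 + 16 + 4 → 0b1011110010100 (binary)
0b1011110010100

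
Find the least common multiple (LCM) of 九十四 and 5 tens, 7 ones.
Convert 九十四 (Chinese numeral) → 9×10 + 4 = 94 (decimal)
Convert 5 tens, 7 ones (place-value notation) → 5×10 + 7 = 57 (decimal)
Compute lcm(94, 57) = 5358
5358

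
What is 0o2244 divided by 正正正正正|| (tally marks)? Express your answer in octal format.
Convert 0o2244 (octal) → 2×512 + 2×64 + 4×8 + 4 = 1188 (decimal)
Convert 正正正正正|| (tally marks) → 5 + 5 + 5 + 5 + 5 + 2 = 27 (decimal)
Compute 1188 ÷ 27 = 44
Convert 44 (decimal) → 44 = 5×8 + 4 → 0o54 (octal)
0o54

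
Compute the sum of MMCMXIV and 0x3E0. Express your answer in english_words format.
Convert MMCMXIV (Roman numeral) → 1000 + 1000 + 900 + 10 + 4 = 2914 (decimal)
Convert 0x3E0 (hexadecimal) → 3×256 + 14×16 = 992 (decimal)
Compute 2914 + 992 = 3906
Convert 3906 (decimal) → 3906 = 3×1000 + 9×100 + 6 → three thousand nine hundred six (English words)
three thousand nine hundred six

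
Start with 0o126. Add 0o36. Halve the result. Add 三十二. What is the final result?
Convert 0o126 (octal) → 1×64 + 2×8 + 6 = 86 (decimal)
Start: 86
Convert 0o36 (octal) → 3×8 + 6 = 30 (decimal)
86 + 30 = 116
116 ÷ 2 = 58
Convert 三十二 (Chinese numeral) → 3×10 + 2 = 32 (decimal)
58 + 32 = 90
90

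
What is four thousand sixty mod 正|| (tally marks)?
Convert four thousand sixty (English words) → 4×1000 + 60 = 4060 (decimal)
Convert 正|| (tally marks) → 5 + 2 = 7 (decimal)
Compute 4060 mod 7 = 0
0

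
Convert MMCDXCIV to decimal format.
Convert MMCDXCIV (Roman numeral) → 1000 + 1000 + 400 + 90 + 4 = 2494 (decimal)
2494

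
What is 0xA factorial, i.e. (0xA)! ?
Convert 0xA (hexadecimal) → 10 (decimal)
Compute 10! = 3628800
3628800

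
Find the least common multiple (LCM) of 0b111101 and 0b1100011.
Convert 0b111101 (binary) → 32 + 16 + 8 + 4 + 1 = 61 (decimal)
Convert 0b1100011 (binary) → 64 + 32 + 2 + 1 = 99 (decimal)
Compute lcm(61, 99) = 6039
6039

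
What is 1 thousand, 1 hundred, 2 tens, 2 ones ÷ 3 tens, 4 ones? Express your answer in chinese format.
Convert 1 thousand, 1 hundred, 2 tens, 2 ones (place-value notation) → 1×1000 + 1×100 + 2×10 + 2 = 1122 (decimal)
Convert 3 tens, 4 ones (place-value notation) → 3×10 + 4 = 34 (decimal)
Compute 1122 ÷ 34 = 33
Convert 33 (decimal) → 33 = 3×10 + 3 → 三十三 (Chinese numeral)
三十三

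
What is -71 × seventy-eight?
Convert seventy-eight (English words) → 78 (decimal)
Compute -71 × 78 = -5538
-5538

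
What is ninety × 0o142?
Convert ninety (English words) → 90 (decimal)
Convert 0o142 (octal) → 1×64 + 4×8 + 2 = 98 (decimal)
Compute 90 × 98 = 8820
8820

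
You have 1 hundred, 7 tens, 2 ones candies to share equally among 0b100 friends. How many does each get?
Convert 1 hundred, 7 tens, 2 ones (place-value notation) → 1×100 + 7×10 + 2 = 172 (decimal)
Convert 0b100 (binary) → 4 (decimal)
Compute 172 ÷ 4 = 43
43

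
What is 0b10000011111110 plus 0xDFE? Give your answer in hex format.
Convert 0b10000011111110 (binary) → 8192 + 128 + 64 + 32 + 16 + 8 + 4 + 2 = 8446 (decimal)
Convert 0xDFE (hexadecimal) → 13×256 + 15×16 + 14 = 3582 (decimal)
Compute 8446 + 3582 = 12028
Convert 12028 (decimal) → 12028 = 2×4096 + 14×256 + 15×16 + 12 → 0x2EFC (hexadecimal)
0x2EFC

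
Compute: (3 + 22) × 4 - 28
Parentheses first: 3 + 22 = 25
Multiply: 25 × 4 = 100
Subtract: 100 - 28 = 72
72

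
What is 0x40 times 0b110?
Convert 0x40 (hexadecimal) → 4×16 = 64 (decimal)
Convert 0b110 (binary) → 4 + 2 = 6 (decimal)
Compute 64 × 6 = 384
384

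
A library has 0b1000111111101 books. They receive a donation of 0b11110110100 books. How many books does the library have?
Convert 0b1000111111101 (binary) → 4096 + 256 + 128 + 64 + 32 + 16 + 8 + 4 + 1 = 4605 (decimal)
Convert 0b11110110100 (binary) → 1024 + 512 + 256 + 128 + 32 + 16 + 4 = 1972 (decimal)
Compute 4605 + 1972 = 6577
6577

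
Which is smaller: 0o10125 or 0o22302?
Convert 0o10125 (octal) → 1×4096 + 1×64 + 2×8 + 5 = 4181 (decimal)
Convert 0o22302 (octal) → 2×4096 + 2×512 + 3×64 + 2 = 9410 (decimal)
Compare 4181 vs 9410: smaller = 4181
4181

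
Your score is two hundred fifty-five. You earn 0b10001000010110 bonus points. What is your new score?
Convert two hundred fifty-five (English words) → 2×100 + 55 = 255 (decimal)
Convert 0b10001000010110 (binary) → 8192 + 512 + 16 + 4 + 2 = 8726 (decimal)
Compute 255 + 8726 = 8981
8981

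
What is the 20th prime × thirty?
Convert the 20th prime (prime index) → 71 (decimal)
Convert thirty (English words) → 30 (decimal)
Compute 71 × 30 = 2130
2130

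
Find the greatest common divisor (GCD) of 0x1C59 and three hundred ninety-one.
Convert 0x1C59 (hexadecimal) → 1×4096 + 12×256 + 5×16 + 9 = 7257 (decimal)
Convert three hundred ninety-one (English words) → 3×100 + 91 = 391 (decimal)
Compute gcd(7257, 391) = 1
1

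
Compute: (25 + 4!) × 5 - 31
Convert 4! (factorial) → 24 (decimal)
Expression in decimal: (25 + 24) × 5 - 31
Parentheses first: 25 + 24 = 49
Multiply: 49 × 5 = 245
Subtract: 245 - 31 = 214
214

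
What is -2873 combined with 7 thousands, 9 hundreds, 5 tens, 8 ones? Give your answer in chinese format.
Convert 7 thousands, 9 hundreds, 5 tens, 8 ones (place-value notation) → 7×1000 + 9×100 + 5×10 + 8 = 7958 (decimal)
Compute -2873 + 7958 = 5085
Convert 5085 (decimal) → 5085 = 5×1000 + 8×10 + 5 → 五千零八十五 (Chinese numeral)
五千零八十五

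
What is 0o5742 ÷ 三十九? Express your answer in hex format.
Convert 0o5742 (octal) → 5×512 + 7×64 + 4×8 + 2 = 3042 (decimal)
Convert 三十九 (Chinese numeral) → 3×10 + 9 = 39 (decimal)
Compute 3042 ÷ 39 = 78
Convert 78 (decimal) → 78 = 4×16 + 14 → 0x4E (hexadecimal)
0x4E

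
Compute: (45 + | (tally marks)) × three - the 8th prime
Convert | (tally marks) → 1 (decimal)
Convert three (English words) → 3 (decimal)
Convert the 8th prime (prime index) → 19 (decimal)
Expression in decimal: (45 + 1) × 3 - 19
Parentheses first: 45 + 1 = 46
Multiply: 46 × 3 = 138
Subtract: 138 - 19 = 119
119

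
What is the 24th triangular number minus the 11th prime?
The 24th triangular number = 24×25/2 = 300
Convert the 11th prime (prime index) → 31 (decimal)
Compute 300 - 31 = 269
269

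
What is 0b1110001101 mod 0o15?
Convert 0b1110001101 (binary) → 512 + 256 + 128 + 8 + 4 + 1 = 909 (decimal)
Convert 0o15 (octal) → 1×8 + 5 = 13 (decimal)
Compute 909 mod 13 = 12
12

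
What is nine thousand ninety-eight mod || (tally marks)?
Convert nine thousand ninety-eight (English words) → 9×1000 + 98 = 9098 (decimal)
Convert || (tally marks) → 2 (decimal)
Compute 9098 mod 2 = 0
0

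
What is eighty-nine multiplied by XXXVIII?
Convert eighty-nine (English words) → 89 (decimal)
Convert XXXVIII (Roman numeral) → 10 + 10 + 10 + 5 + 1 + 1 + 1 = 38 (decimal)
Compute 89 × 38 = 3382
3382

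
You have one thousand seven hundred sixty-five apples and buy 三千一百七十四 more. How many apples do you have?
Convert one thousand seven hundred sixty-five (English words) → 1×1000 + 7×100 + 65 = 1765 (decimal)
Convert 三千一百七十四 (Chinese numeral) → 3×1000 + 1×100 + 7×10 + 4 = 3174 (decimal)
Compute 1765 + 3174 = 4939
4939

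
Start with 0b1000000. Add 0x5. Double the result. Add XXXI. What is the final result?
Convert 0b1000000 (binary) → 64 (decimal)
Start: 64
Convert 0x5 (hexadecimal) → 5 (decimal)
64 + 5 = 69
69 × 2 = 138
Convert XXXI (Roman numeral) → 10 + 10 + 10 + 1 = 31 (decimal)
138 + 31 = 169
169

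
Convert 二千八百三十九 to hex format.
Convert 二千八百三十九 (Chinese numeral) → 2×1000 + 8×100 + 3×10 + 9 = 2839 (decimal)
Convert 2839 (decimal) → 2839 = 11×256 + 1×16 + 7 → 0xB17 (hexadecimal)
0xB17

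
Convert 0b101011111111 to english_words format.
Convert 0b101011111111 (binary) → 2048 + 512 + 128 + 64 + 32 + 16 + 8 + 4 + 2 + 1 = 2815 (decimal)
Convert 2815 (decimal) → 2815 = 2×1000 + 8×100 + 15 → two thousand eight hundred fifteen (English words)
two thousand eight hundred fifteen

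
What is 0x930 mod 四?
Convert 0x930 (hexadecimal) → 9×256 + 3×16 = 2352 (decimal)
Convert 四 (Chinese numeral) → 4 (decimal)
Compute 2352 mod 4 = 0
0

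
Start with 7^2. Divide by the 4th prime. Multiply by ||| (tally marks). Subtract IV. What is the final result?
Convert 7^2 (power) → 49 (decimal)
Start: 49
Convert the 4th prime (prime index) → 7 (decimal)
49 ÷ 7 = 7
Convert ||| (tally marks) → 3 (decimal)
7 × 3 = 21
Convert IV (Roman numeral) → 4 (decimal)
21 - 4 = 17
17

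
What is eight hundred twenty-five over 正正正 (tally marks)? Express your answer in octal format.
Convert eight hundred twenty-five (English words) → 8×100 + 25 = 825 (decimal)
Convert 正正正 (tally marks) → 5 + 5 + 5 = 15 (decimal)
Compute 825 ÷ 15 = 55
Convert 55 (decimal) → 55 = 6×8 + 7 → 0o67 (octal)
0o67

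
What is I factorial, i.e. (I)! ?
Convert I (Roman numeral) → 1 (decimal)
Compute 1! = 1
1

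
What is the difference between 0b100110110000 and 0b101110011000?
Convert 0b100110110000 (binary) → 2048 + 256 + 128 + 32 + 16 = 2480 (decimal)
Convert 0b101110011000 (binary) → 2048 + 512 + 256 + 128 + 16 + 8 = 2968 (decimal)
Difference: |2480 - 2968| = 488
488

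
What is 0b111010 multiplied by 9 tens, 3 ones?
Convert 0b111010 (binary) → 32 + 16 + 8 + 2 = 58 (decimal)
Convert 9 tens, 3 ones (place-value notation) → 9×10 + 3 = 93 (decimal)
Compute 58 × 93 = 5394
5394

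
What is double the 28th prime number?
The 28th prime number = 107
Compute 107 × 2 = 214
214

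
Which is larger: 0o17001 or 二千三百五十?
Convert 0o17001 (octal) → 1×4096 + 7×512 + 1 = 7681 (decimal)
Convert 二千三百五十 (Chinese numeral) → 2×1000 + 3×100 + 5×10 = 2350 (decimal)
Compare 7681 vs 2350: larger = 7681
7681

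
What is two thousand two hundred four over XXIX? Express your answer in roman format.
Convert two thousand two hundred four (English words) → 2×1000 + 2×100 + 4 = 2204 (decimal)
Convert XXIX (Roman numeral) → 10 + 10 + 9 = 29 (decimal)
Compute 2204 ÷ 29 = 76
Convert 76 (decimal) → 76 = 50 + 10 + 10 + 5 + 1 → LXXVI (Roman numeral)
LXXVI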